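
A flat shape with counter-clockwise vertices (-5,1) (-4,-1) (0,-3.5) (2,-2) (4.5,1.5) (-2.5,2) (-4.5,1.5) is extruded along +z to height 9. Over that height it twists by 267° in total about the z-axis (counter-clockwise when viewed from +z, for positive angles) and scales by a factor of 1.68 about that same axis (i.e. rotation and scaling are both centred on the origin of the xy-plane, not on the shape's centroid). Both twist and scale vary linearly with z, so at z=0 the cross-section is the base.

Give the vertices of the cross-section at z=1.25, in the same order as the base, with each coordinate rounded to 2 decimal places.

t = z/height = 1.25/9 = 0.138889
s = 1 + (scale-1)·z/height = 1 + (1.68-1)·1.25/9 = 1.094444
θ = twist·z/height = 267°·1.25/9 = 37.0833° = 0.647226 rad
cos θ = 0.797759, sin θ = 0.602976 (intermediates below are computed at full precision and shown rounded to 5 d.p.)
v1: (-5,1) → rotate → (-4.59177,-2.21712) → ×s → (-5.02544,-2.42652) → (-5.03,-2.43)
v2: (-4,-1) → rotate → (-2.58806,-3.20966) → ×s → (-2.83249,-3.51280) → (-2.83,-3.51)
v3: (0,-3.5) → rotate → (2.11042,-2.79216) → ×s → (2.30973,-3.05586) → (2.31,-3.06)
v4: (2,-2) → rotate → (2.80147,-0.38957) → ×s → (3.06605,-0.42636) → (3.07,-0.43)
v5: (4.5,1.5) → rotate → (2.68545,3.91003) → ×s → (2.93908,4.27931) → (2.94,4.28)
v6: (-2.5,2) → rotate → (-3.20035,0.08808) → ×s → (-3.50261,0.09640) → (-3.50,0.10)
v7: (-4.5,1.5) → rotate → (-4.49438,-1.51675) → ×s → (-4.91885,-1.66000) → (-4.92,-1.66)

Cross-section at z=1.25: (-5.03,-2.43) (-2.83,-3.51) (2.31,-3.06) (3.07,-0.43) (2.94,4.28) (-3.50,0.10) (-4.92,-1.66)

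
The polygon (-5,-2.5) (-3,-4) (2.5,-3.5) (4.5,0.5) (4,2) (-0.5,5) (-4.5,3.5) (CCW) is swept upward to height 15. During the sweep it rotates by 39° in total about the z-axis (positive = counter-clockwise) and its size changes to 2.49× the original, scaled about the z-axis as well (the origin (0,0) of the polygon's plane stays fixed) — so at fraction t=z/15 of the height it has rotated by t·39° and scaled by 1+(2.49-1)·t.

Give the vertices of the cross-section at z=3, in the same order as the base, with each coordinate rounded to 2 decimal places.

t = z/height = 3/15 = 0.2
s = 1 + (scale-1)·z/height = 1 + (2.49-1)·3/15 = 1.298000
θ = twist·z/height = 39°·3/15 = 7.8000° = 0.136136 rad
cos θ = 0.990748, sin θ = 0.135716 (intermediates below are computed at full precision and shown rounded to 5 d.p.)
v1: (-5,-2.5) → rotate → (-4.61445,-3.15545) → ×s → (-5.98956,-4.09577) → (-5.99,-4.10)
v2: (-3,-4) → rotate → (-2.42938,-4.37014) → ×s → (-3.15334,-5.67244) → (-3.15,-5.67)
v3: (2.5,-3.5) → rotate → (2.95187,-3.12833) → ×s → (3.83153,-4.06057) → (3.83,-4.06)
v4: (4.5,0.5) → rotate → (4.39051,1.10609) → ×s → (5.69888,1.43571) → (5.70,1.44)
v5: (4,2) → rotate → (3.69156,2.52436) → ×s → (4.79165,3.27662) → (4.79,3.28)
v6: (-0.5,5) → rotate → (-1.17395,4.88588) → ×s → (-1.52379,6.34187) → (-1.52,6.34)
v7: (-4.5,3.5) → rotate → (-4.93337,2.85690) → ×s → (-6.40351,3.70825) → (-6.40,3.71)

Cross-section at z=3: (-5.99,-4.10) (-3.15,-5.67) (3.83,-4.06) (5.70,1.44) (4.79,3.28) (-1.52,6.34) (-6.40,3.71)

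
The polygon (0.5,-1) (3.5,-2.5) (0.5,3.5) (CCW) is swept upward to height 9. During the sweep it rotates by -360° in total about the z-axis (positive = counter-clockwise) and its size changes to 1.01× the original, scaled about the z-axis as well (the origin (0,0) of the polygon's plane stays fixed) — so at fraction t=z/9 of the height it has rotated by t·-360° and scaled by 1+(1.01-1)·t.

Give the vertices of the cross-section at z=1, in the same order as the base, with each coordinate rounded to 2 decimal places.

Cross-section at z=1: (-0.26,-1.09) (1.08,-4.17) (2.64,2.36)

t = z/height = 1/9 = 0.111111
s = 1 + (scale-1)·z/height = 1 + (1.01-1)·1/9 = 1.001111
θ = twist·z/height = -360°·1/9 = -40.0000° = -0.698132 rad
cos θ = 0.766044, sin θ = -0.642788 (intermediates below are computed at full precision and shown rounded to 5 d.p.)
v1: (0.5,-1) → rotate → (-0.25977,-1.08744) → ×s → (-0.26005,-1.08865) → (-0.26,-1.09)
v2: (3.5,-2.5) → rotate → (1.07419,-4.16487) → ×s → (1.07538,-4.16950) → (1.08,-4.17)
v3: (0.5,3.5) → rotate → (2.63278,2.35976) → ×s → (2.63570,2.36238) → (2.64,2.36)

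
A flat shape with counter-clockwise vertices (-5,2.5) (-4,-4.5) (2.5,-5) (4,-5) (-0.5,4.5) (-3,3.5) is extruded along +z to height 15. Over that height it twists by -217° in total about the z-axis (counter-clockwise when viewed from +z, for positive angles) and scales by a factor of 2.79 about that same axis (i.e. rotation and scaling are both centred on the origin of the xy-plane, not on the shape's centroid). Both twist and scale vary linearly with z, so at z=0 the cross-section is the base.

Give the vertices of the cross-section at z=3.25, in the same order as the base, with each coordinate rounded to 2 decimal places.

Cross-section at z=3.25: (-2.19,7.44) (-8.35,-0.20) (-2.71,-7.27) (-1.29,-8.79) (4.10,4.77) (0.71,6.36)

t = z/height = 3.25/15 = 0.216667
s = 1 + (scale-1)·z/height = 1 + (2.79-1)·3.25/15 = 1.387833
θ = twist·z/height = -217°·3.25/15 = -47.0167° = -0.820596 rad
cos θ = 0.681786, sin θ = -0.731552 (intermediates below are computed at full precision and shown rounded to 5 d.p.)
v1: (-5,2.5) → rotate → (-1.58005,5.36222) → ×s → (-2.19284,7.44187) → (-2.19,7.44)
v2: (-4,-4.5) → rotate → (-6.01913,-0.14183) → ×s → (-8.35354,-0.19683) → (-8.35,-0.20)
v3: (2.5,-5) → rotate → (-1.95330,-5.23781) → ×s → (-2.71085,-7.26920) → (-2.71,-7.27)
v4: (4,-5) → rotate → (-0.93062,-6.33514) → ×s → (-1.29154,-8.79211) → (-1.29,-8.79)
v5: (-0.5,4.5) → rotate → (2.95109,3.43381) → ×s → (4.09562,4.76556) → (4.10,4.77)
v6: (-3,3.5) → rotate → (0.51508,4.58091) → ×s → (0.71484,6.35753) → (0.71,6.36)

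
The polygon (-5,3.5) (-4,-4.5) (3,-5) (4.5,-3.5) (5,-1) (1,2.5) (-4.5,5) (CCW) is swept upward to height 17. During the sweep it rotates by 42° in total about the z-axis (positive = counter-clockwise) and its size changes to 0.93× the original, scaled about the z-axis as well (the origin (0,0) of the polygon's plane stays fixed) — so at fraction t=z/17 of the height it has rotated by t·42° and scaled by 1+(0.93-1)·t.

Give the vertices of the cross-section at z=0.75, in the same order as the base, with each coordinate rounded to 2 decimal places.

t = z/height = 0.75/17 = 0.0441176
s = 1 + (scale-1)·z/height = 1 + (0.93-1)·0.75/17 = 0.996912
θ = twist·z/height = 42°·0.75/17 = 1.8529° = 0.032340 rad
cos θ = 0.999477, sin θ = 0.032334 (intermediates below are computed at full precision and shown rounded to 5 d.p.)
v1: (-5,3.5) → rotate → (-5.11056,3.33650) → ×s → (-5.09477,3.32619) → (-5.09,3.33)
v2: (-4,-4.5) → rotate → (-3.85240,-4.62698) → ×s → (-3.84051,-4.61269) → (-3.84,-4.61)
v3: (3,-5) → rotate → (3.16010,-4.90038) → ×s → (3.15034,-4.88525) → (3.15,-4.89)
v4: (4.5,-3.5) → rotate → (4.61082,-3.35267) → ×s → (4.59658,-3.34231) → (4.60,-3.34)
v5: (5,-1) → rotate → (5.02972,-0.83781) → ×s → (5.01419,-0.83522) → (5.01,-0.84)
v6: (1,2.5) → rotate → (0.91864,2.53103) → ×s → (0.91580,2.52321) → (0.92,2.52)
v7: (-4.5,5) → rotate → (-4.65932,4.85188) → ×s → (-4.64493,4.83690) → (-4.64,4.84)

Cross-section at z=0.75: (-5.09,3.33) (-3.84,-4.61) (3.15,-4.89) (4.60,-3.34) (5.01,-0.84) (0.92,2.52) (-4.64,4.84)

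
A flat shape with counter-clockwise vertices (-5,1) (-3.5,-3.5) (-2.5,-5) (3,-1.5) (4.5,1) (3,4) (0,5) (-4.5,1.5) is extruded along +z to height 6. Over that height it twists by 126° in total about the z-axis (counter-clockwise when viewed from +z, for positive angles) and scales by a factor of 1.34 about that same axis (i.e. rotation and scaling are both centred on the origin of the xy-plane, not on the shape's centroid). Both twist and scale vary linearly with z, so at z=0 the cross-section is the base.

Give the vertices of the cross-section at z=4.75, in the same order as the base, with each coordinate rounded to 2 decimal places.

t = z/height = 4.75/6 = 0.791667
s = 1 + (scale-1)·z/height = 1 + (1.34-1)·4.75/6 = 1.269167
θ = twist·z/height = 126°·4.75/6 = 99.7500° = 1.740966 rad
cos θ = -0.169350, sin θ = 0.985556 (intermediates below are computed at full precision and shown rounded to 5 d.p.)
v1: (-5,1) → rotate → (-0.13881,-5.09713) → ×s → (-0.17617,-6.46911) → (-0.18,-6.47)
v2: (-3.5,-3.5) → rotate → (4.04217,-2.85672) → ×s → (5.13019,-3.62566) → (5.13,-3.63)
v3: (-2.5,-5) → rotate → (5.35115,-1.61714) → ×s → (6.79151,-2.05242) → (6.79,-2.05)
v4: (3,-1.5) → rotate → (0.97029,3.21069) → ×s → (1.23145,4.07490) → (1.23,4.07)
v5: (4.5,1) → rotate → (-1.74763,4.26565) → ×s → (-2.21803,5.41382) → (-2.22,5.41)
v6: (3,4) → rotate → (-4.45027,2.27927) → ×s → (-5.64814,2.89277) → (-5.65,2.89)
v7: (0,5) → rotate → (-4.92778,-0.84675) → ×s → (-6.25417,-1.07466) → (-6.25,-1.07)
v8: (-4.5,1.5) → rotate → (-0.71626,-4.68903) → ×s → (-0.90905,-5.95116) → (-0.91,-5.95)

Cross-section at z=4.75: (-0.18,-6.47) (5.13,-3.63) (6.79,-2.05) (1.23,4.07) (-2.22,5.41) (-5.65,2.89) (-6.25,-1.07) (-0.91,-5.95)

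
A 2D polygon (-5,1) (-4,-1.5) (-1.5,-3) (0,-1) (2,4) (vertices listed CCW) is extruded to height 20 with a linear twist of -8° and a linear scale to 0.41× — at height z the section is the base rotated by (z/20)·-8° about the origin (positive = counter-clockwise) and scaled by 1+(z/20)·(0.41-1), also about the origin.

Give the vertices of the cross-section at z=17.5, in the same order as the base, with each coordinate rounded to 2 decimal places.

Cross-section at z=17.5: (-2.34,0.77) (-2.01,-0.48) (-0.90,-1.35) (-0.06,-0.48) (1.20,1.80)

t = z/height = 17.5/20 = 0.875
s = 1 + (scale-1)·z/height = 1 + (0.41-1)·17.5/20 = 0.483750
θ = twist·z/height = -8°·17.5/20 = -7.0000° = -0.122173 rad
cos θ = 0.992546, sin θ = -0.121869 (intermediates below are computed at full precision and shown rounded to 5 d.p.)
v1: (-5,1) → rotate → (-4.84086,1.60189) → ×s → (-2.34177,0.77492) → (-2.34,0.77)
v2: (-4,-1.5) → rotate → (-4.15299,-1.00134) → ×s → (-2.00901,-0.48440) → (-2.01,-0.48)
v3: (-1.5,-3) → rotate → (-1.85443,-2.79483) → ×s → (-0.89708,-1.35200) → (-0.90,-1.35)
v4: (0,-1) → rotate → (-0.12187,-0.99255) → ×s → (-0.05895,-0.48014) → (-0.06,-0.48)
v5: (2,4) → rotate → (2.47257,3.72645) → ×s → (1.19611,1.80267) → (1.20,1.80)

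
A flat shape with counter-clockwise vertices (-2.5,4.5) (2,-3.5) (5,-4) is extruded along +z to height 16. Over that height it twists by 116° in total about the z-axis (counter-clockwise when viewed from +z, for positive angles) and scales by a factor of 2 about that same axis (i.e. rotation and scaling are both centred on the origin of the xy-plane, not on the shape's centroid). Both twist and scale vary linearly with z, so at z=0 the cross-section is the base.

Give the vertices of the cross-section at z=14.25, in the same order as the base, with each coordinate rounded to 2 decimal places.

t = z/height = 14.25/16 = 0.890625
s = 1 + (scale-1)·z/height = 1 + (2-1)·14.25/16 = 1.890625
θ = twist·z/height = 116°·14.25/16 = 103.3125° = 1.803143 rad
cos θ = -0.230262, sin θ = 0.973129 (intermediates below are computed at full precision and shown rounded to 5 d.p.)
v1: (-2.5,4.5) → rotate → (-3.80342,-3.46900) → ×s → (-7.19085,-6.55858) → (-7.19,-6.56)
v2: (2,-3.5) → rotate → (2.94543,2.75217) → ×s → (5.56870,5.20333) → (5.57,5.20)
v3: (5,-4) → rotate → (2.74120,5.78669) → ×s → (5.18259,10.94046) → (5.18,10.94)

Cross-section at z=14.25: (-7.19,-6.56) (5.57,5.20) (5.18,10.94)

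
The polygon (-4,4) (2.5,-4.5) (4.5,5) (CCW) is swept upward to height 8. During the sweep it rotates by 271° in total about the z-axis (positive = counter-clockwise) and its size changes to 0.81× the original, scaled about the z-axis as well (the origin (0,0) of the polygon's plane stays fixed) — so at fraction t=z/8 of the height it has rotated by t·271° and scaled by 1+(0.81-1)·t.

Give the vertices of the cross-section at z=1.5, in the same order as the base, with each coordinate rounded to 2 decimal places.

t = z/height = 1.5/8 = 0.1875
s = 1 + (scale-1)·z/height = 1 + (0.81-1)·1.5/8 = 0.964375
θ = twist·z/height = 271°·1.5/8 = 50.8125° = 0.886845 rad
cos θ = 0.631860, sin θ = 0.775082 (intermediates below are computed at full precision and shown rounded to 5 d.p.)
v1: (-4,4) → rotate → (-5.62777,-0.57289) → ×s → (-5.42728,-0.55248) → (-5.43,-0.55)
v2: (2.5,-4.5) → rotate → (5.06752,-0.90567) → ×s → (4.88699,-0.87340) → (4.89,-0.87)
v3: (4.5,5) → rotate → (-1.03204,6.64717) → ×s → (-0.99527,6.41037) → (-1.00,6.41)

Cross-section at z=1.5: (-5.43,-0.55) (4.89,-0.87) (-1.00,6.41)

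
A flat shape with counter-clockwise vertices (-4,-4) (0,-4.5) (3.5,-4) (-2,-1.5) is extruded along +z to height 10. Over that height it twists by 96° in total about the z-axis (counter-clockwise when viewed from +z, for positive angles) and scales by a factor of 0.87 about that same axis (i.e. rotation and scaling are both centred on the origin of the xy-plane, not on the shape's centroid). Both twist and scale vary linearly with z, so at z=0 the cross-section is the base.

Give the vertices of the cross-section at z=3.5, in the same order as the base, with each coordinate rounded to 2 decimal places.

t = z/height = 3.5/10 = 0.35
s = 1 + (scale-1)·z/height = 1 + (0.87-1)·3.5/10 = 0.954500
θ = twist·z/height = 96°·3.5/10 = 33.6000° = 0.586431 rad
cos θ = 0.832921, sin θ = 0.553392 (intermediates below are computed at full precision and shown rounded to 5 d.p.)
v1: (-4,-4) → rotate → (-1.11812,-5.54525) → ×s → (-1.06724,-5.29294) → (-1.07,-5.29)
v2: (0,-4.5) → rotate → (2.49026,-3.74815) → ×s → (2.37696,-3.57760) → (2.38,-3.58)
v3: (3.5,-4) → rotate → (5.12879,-1.39481) → ×s → (4.89543,-1.33135) → (4.90,-1.33)
v4: (-2,-1.5) → rotate → (-0.83576,-2.35616) → ×s → (-0.79773,-2.24896) → (-0.80,-2.25)

Cross-section at z=3.5: (-1.07,-5.29) (2.38,-3.58) (4.90,-1.33) (-0.80,-2.25)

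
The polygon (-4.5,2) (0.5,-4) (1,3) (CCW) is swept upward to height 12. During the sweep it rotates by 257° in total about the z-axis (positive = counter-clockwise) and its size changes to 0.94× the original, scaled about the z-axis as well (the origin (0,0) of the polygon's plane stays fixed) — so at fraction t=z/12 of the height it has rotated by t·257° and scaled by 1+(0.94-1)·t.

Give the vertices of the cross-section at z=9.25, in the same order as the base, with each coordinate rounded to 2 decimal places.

Cross-section at z=9.25: (4.67,-0.48) (-1.64,3.48) (-0.02,-3.02)

t = z/height = 9.25/12 = 0.770833
s = 1 + (scale-1)·z/height = 1 + (0.94-1)·9.25/12 = 0.953750
θ = twist·z/height = 257°·9.25/12 = 198.1042° = 3.457570 rad
cos θ = -0.950493, sin θ = -0.310746 (intermediates below are computed at full precision and shown rounded to 5 d.p.)
v1: (-4.5,2) → rotate → (4.89871,-0.50263) → ×s → (4.67214,-0.47938) → (4.67,-0.48)
v2: (0.5,-4) → rotate → (-1.71823,3.64660) → ×s → (-1.63876,3.47794) → (-1.64,3.48)
v3: (1,3) → rotate → (-0.01826,-3.16222) → ×s → (-0.01741,-3.01597) → (-0.02,-3.02)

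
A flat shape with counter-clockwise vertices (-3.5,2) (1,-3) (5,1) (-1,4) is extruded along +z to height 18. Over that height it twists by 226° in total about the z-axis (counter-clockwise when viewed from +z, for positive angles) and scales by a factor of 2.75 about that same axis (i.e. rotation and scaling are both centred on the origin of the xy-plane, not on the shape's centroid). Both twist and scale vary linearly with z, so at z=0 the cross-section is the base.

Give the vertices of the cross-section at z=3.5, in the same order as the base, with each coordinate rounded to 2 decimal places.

Cross-section at z=3.5: (-5.24,-1.33) (3.76,-1.96) (3.89,5.62) (-4.69,2.93)

t = z/height = 3.5/18 = 0.194444
s = 1 + (scale-1)·z/height = 1 + (2.75-1)·3.5/18 = 1.340278
θ = twist·z/height = 226°·3.5/18 = 43.9444° = 0.766975 rad
cos θ = 0.720013, sin θ = 0.693961 (intermediates below are computed at full precision and shown rounded to 5 d.p.)
v1: (-3.5,2) → rotate → (-3.90797,-0.98884) → ×s → (-5.23776,-1.32531) → (-5.24,-1.33)
v2: (1,-3) → rotate → (2.80189,-1.46608) → ×s → (3.75532,-1.96495) → (3.76,-1.96)
v3: (5,1) → rotate → (2.90610,4.18982) → ×s → (3.89499,5.61552) → (3.89,5.62)
v4: (-1,4) → rotate → (-3.49586,2.18609) → ×s → (-4.68542,2.92997) → (-4.69,2.93)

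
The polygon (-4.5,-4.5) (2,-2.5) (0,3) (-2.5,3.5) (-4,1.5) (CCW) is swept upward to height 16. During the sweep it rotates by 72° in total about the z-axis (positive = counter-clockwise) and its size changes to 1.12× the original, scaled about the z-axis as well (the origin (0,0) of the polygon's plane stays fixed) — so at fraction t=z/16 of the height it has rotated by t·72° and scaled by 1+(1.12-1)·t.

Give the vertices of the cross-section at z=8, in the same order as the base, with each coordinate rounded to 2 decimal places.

t = z/height = 8/16 = 0.5
s = 1 + (scale-1)·z/height = 1 + (1.12-1)·8/16 = 1.060000
θ = twist·z/height = 72°·8/16 = 36.0000° = 0.628319 rad
cos θ = 0.809017, sin θ = 0.587785 (intermediates below are computed at full precision and shown rounded to 5 d.p.)
v1: (-4.5,-4.5) → rotate → (-0.99554,-6.28561) → ×s → (-1.05528,-6.66275) → (-1.06,-6.66)
v2: (2,-2.5) → rotate → (3.08750,-0.84697) → ×s → (3.27275,-0.89779) → (3.27,-0.90)
v3: (0,3) → rotate → (-1.76336,2.42705) → ×s → (-1.86916,2.57267) → (-1.87,2.57)
v4: (-2.5,3.5) → rotate → (-4.07979,1.36210) → ×s → (-4.32458,1.44382) → (-4.32,1.44)
v5: (-4,1.5) → rotate → (-4.11775,-1.13762) → ×s → (-4.36481,-1.20587) → (-4.36,-1.21)

Cross-section at z=8: (-1.06,-6.66) (3.27,-0.90) (-1.87,2.57) (-4.32,1.44) (-4.36,-1.21)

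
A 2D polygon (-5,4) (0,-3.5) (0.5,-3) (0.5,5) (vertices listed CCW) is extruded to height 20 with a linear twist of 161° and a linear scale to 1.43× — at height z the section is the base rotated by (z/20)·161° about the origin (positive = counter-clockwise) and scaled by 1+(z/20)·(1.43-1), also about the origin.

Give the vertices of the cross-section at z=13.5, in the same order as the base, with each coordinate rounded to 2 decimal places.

t = z/height = 13.5/20 = 0.675
s = 1 + (scale-1)·z/height = 1 + (1.43-1)·13.5/20 = 1.290250
θ = twist·z/height = 161°·13.5/20 = 108.6750° = 1.896737 rad
cos θ = -0.320200, sin θ = 0.947350 (intermediates below are computed at full precision and shown rounded to 5 d.p.)
v1: (-5,4) → rotate → (-2.18840,-6.01755) → ×s → (-2.82359,-7.76414) → (-2.82,-7.76)
v2: (0,-3.5) → rotate → (3.31573,1.12070) → ×s → (4.27811,1.44598) → (4.28,1.45)
v3: (0.5,-3) → rotate → (2.68195,1.43427) → ×s → (3.46039,1.85057) → (3.46,1.85)
v4: (0.5,5) → rotate → (-4.89685,-1.12732) → ×s → (-6.31816,-1.45453) → (-6.32,-1.45)

Cross-section at z=13.5: (-2.82,-7.76) (4.28,1.45) (3.46,1.85) (-6.32,-1.45)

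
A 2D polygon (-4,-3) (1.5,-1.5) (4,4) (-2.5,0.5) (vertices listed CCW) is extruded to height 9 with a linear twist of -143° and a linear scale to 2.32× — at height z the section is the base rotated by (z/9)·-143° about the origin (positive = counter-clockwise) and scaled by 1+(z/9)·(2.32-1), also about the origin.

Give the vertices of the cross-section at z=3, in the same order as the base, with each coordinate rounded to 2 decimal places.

t = z/height = 3/9 = 0.333333
s = 1 + (scale-1)·z/height = 1 + (2.32-1)·3/9 = 1.440000
θ = twist·z/height = -143°·3/9 = -47.6667° = -0.831940 rad
cos θ = 0.673443, sin θ = -0.739239 (intermediates below are computed at full precision and shown rounded to 5 d.p.)
v1: (-4,-3) → rotate → (-4.91149,0.93663) → ×s → (-7.07254,1.34875) → (-7.07,1.35)
v2: (1.5,-1.5) → rotate → (-0.09870,-2.11902) → ×s → (-0.14212,-3.05139) → (-0.14,-3.05)
v3: (4,4) → rotate → (5.65073,-0.26319) → ×s → (8.13705,-0.37899) → (8.14,-0.38)
v4: (-2.5,0.5) → rotate → (-1.31399,2.18482) → ×s → (-1.89214,3.14614) → (-1.89,3.15)

Cross-section at z=3: (-7.07,1.35) (-0.14,-3.05) (8.14,-0.38) (-1.89,3.15)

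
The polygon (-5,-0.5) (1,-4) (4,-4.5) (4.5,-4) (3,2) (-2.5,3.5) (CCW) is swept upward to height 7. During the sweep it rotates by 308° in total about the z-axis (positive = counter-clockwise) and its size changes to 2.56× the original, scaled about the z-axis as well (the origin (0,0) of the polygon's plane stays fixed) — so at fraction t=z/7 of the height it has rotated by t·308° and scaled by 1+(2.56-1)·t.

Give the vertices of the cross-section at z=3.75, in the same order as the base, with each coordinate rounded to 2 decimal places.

Cross-section at z=3.75: (9.10,-1.49) (0.13,7.57) (-4.95,9.88) (-6.08,9.23) (-6.27,-2.12) (2.77,-7.39)

t = z/height = 3.75/7 = 0.535714
s = 1 + (scale-1)·z/height = 1 + (2.56-1)·3.75/7 = 1.835714
θ = twist·z/height = 308°·3.75/7 = 165.0000° = 2.879793 rad
cos θ = -0.965926, sin θ = 0.258819 (intermediates below are computed at full precision and shown rounded to 5 d.p.)
v1: (-5,-0.5) → rotate → (4.95904,-0.81113) → ×s → (9.10338,-1.48901) → (9.10,-1.49)
v2: (1,-4) → rotate → (0.06935,4.12252) → ×s → (0.12731,7.56777) → (0.13,7.57)
v3: (4,-4.5) → rotate → (-2.69902,5.38194) → ×s → (-4.95463,9.87971) → (-4.95,9.88)
v4: (4.5,-4) → rotate → (-3.31139,5.02839) → ×s → (-6.07877,9.23069) → (-6.08,9.23)
v5: (3,2) → rotate → (-3.41542,-1.15539) → ×s → (-6.26973,-2.12097) → (-6.27,-2.12)
v6: (-2.5,3.5) → rotate → (1.50895,-4.02779) → ×s → (2.77000,-7.39387) → (2.77,-7.39)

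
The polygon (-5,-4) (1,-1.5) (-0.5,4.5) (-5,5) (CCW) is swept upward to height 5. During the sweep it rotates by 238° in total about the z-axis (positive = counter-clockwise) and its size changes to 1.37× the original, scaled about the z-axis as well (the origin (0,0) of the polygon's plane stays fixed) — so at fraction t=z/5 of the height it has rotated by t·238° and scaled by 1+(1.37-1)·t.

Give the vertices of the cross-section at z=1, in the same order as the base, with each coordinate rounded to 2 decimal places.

t = z/height = 1/5 = 0.2
s = 1 + (scale-1)·z/height = 1 + (1.37-1)·1/5 = 1.074000
θ = twist·z/height = 238°·1/5 = 47.6000° = 0.830777 rad
cos θ = 0.674302, sin θ = 0.738455 (intermediates below are computed at full precision and shown rounded to 5 d.p.)
v1: (-5,-4) → rotate → (-0.41769,-6.38949) → ×s → (-0.44860,-6.86231) → (-0.45,-6.86)
v2: (1,-1.5) → rotate → (1.78199,-0.27300) → ×s → (1.91385,-0.29320) → (1.91,-0.29)
v3: (-0.5,4.5) → rotate → (-3.66020,2.66513) → ×s → (-3.93106,2.86235) → (-3.93,2.86)
v4: (-5,5) → rotate → (-7.06379,-0.32076) → ×s → (-7.58651,-0.34450) → (-7.59,-0.34)

Cross-section at z=1: (-0.45,-6.86) (1.91,-0.29) (-3.93,2.86) (-7.59,-0.34)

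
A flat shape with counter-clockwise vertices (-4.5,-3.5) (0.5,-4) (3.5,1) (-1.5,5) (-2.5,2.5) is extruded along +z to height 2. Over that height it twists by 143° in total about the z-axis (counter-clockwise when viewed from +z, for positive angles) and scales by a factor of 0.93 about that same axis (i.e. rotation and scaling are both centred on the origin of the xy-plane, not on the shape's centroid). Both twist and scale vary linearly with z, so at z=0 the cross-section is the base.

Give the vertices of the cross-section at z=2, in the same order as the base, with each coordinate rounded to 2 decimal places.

Cross-section at z=2: (5.30,0.08) (1.87,3.25) (-3.16,1.22) (-1.68,-4.55) (0.46,-3.26)

t = z/height = 2/2 = 1
s = 1 + (scale-1)·z/height = 1 + (0.93-1)·2/2 = 0.930000
θ = twist·z/height = 143°·2/2 = 143.0000° = 2.495821 rad
cos θ = -0.798636, sin θ = 0.601815 (intermediates below are computed at full precision and shown rounded to 5 d.p.)
v1: (-4.5,-3.5) → rotate → (5.70021,0.08706) → ×s → (5.30120,0.08096) → (5.30,0.08)
v2: (0.5,-4) → rotate → (2.00794,3.49545) → ×s → (1.86739,3.25077) → (1.87,3.25)
v3: (3.5,1) → rotate → (-3.39704,1.30772) → ×s → (-3.15925,1.21618) → (-3.16,1.22)
v4: (-1.5,5) → rotate → (-1.81112,-4.89590) → ×s → (-1.68434,-4.55319) → (-1.68,-4.55)
v5: (-2.5,2.5) → rotate → (0.49205,-3.50113) → ×s → (0.45761,-3.25605) → (0.46,-3.26)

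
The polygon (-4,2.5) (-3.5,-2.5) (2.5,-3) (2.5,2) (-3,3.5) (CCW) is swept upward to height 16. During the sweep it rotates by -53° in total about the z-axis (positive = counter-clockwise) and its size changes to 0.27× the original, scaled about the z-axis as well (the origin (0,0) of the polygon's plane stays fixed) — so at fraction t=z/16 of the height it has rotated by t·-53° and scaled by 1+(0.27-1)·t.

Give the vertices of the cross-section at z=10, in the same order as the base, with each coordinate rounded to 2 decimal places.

Cross-section at z=10: (-1.08,2.33) (-2.34,-0.10) (0.25,-2.11) (1.73,0.17) (-0.33,2.49)

t = z/height = 10/16 = 0.625
s = 1 + (scale-1)·z/height = 1 + (0.27-1)·10/16 = 0.543750
θ = twist·z/height = -53°·10/16 = -33.1250° = -0.578140 rad
cos θ = 0.837480, sin θ = -0.546467 (intermediates below are computed at full precision and shown rounded to 5 d.p.)
v1: (-4,2.5) → rotate → (-1.98375,4.27957) → ×s → (-1.07867,2.32702) → (-1.08,2.33)
v2: (-3.5,-2.5) → rotate → (-4.29735,-0.18106) → ×s → (-2.33668,-0.09845) → (-2.34,-0.10)
v3: (2.5,-3) → rotate → (0.45430,-3.87861) → ×s → (0.24702,-2.10899) → (0.25,-2.11)
v4: (2.5,2) → rotate → (3.18664,0.30879) → ×s → (1.73273,0.16791) → (1.73,0.17)
v5: (-3,3.5) → rotate → (-0.59981,4.57058) → ×s → (-0.32614,2.48525) → (-0.33,2.49)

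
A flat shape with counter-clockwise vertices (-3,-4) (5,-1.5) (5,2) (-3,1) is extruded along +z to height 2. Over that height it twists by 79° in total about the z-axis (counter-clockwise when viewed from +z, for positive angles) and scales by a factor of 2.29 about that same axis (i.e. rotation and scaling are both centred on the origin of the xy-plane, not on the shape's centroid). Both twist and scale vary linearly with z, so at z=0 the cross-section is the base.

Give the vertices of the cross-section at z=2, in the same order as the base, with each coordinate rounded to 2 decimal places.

Cross-section at z=2: (7.68,-8.49) (5.56,10.58) (-2.31,12.11) (-3.56,-6.31)

t = z/height = 2/2 = 1
s = 1 + (scale-1)·z/height = 1 + (2.29-1)·2/2 = 2.290000
θ = twist·z/height = 79°·2/2 = 79.0000° = 1.378810 rad
cos θ = 0.190809, sin θ = 0.981627 (intermediates below are computed at full precision and shown rounded to 5 d.p.)
v1: (-3,-4) → rotate → (3.35408,-3.70812) → ×s → (7.68085,-8.49159) → (7.68,-8.49)
v2: (5,-1.5) → rotate → (2.42649,4.62192) → ×s → (5.55665,10.58420) → (5.56,10.58)
v3: (5,2) → rotate → (-1.00921,5.28975) → ×s → (-2.31109,12.11354) → (-2.31,12.11)
v4: (-3,1) → rotate → (-1.55405,-2.75407) → ×s → (-3.55878,-6.30683) → (-3.56,-6.31)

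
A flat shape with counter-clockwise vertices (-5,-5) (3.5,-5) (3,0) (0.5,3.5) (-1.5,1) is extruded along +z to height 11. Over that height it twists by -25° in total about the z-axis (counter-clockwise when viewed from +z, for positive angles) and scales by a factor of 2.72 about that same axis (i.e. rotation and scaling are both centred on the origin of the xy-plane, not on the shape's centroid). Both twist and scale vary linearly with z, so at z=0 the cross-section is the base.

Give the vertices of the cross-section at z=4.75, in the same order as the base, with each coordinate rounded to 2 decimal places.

Cross-section at z=4.75: (-10.19,-6.93) (4.36,-9.70) (5.14,-0.98) (2.00,5.83) (-2.24,2.20)

t = z/height = 4.75/11 = 0.431818
s = 1 + (scale-1)·z/height = 1 + (2.72-1)·4.75/11 = 1.742727
θ = twist·z/height = -25°·4.75/11 = -10.7955° = -0.188416 rad
cos θ = 0.982302, sin θ = -0.187303 (intermediates below are computed at full precision and shown rounded to 5 d.p.)
v1: (-5,-5) → rotate → (-5.84803,-3.97499) → ×s → (-10.19152,-6.92733) → (-10.19,-6.93)
v2: (3.5,-5) → rotate → (2.50154,-5.56707) → ×s → (4.35950,-9.70189) → (4.36,-9.70)
v3: (3,0) → rotate → (2.94691,-0.56191) → ×s → (5.13565,-0.97926) → (5.14,-0.98)
v4: (0.5,3.5) → rotate → (1.14671,3.34441) → ×s → (1.99841,5.82839) → (2.00,5.83)
v5: (-1.5,1) → rotate → (-1.28615,1.26326) → ×s → (-2.24141,2.20151) → (-2.24,2.20)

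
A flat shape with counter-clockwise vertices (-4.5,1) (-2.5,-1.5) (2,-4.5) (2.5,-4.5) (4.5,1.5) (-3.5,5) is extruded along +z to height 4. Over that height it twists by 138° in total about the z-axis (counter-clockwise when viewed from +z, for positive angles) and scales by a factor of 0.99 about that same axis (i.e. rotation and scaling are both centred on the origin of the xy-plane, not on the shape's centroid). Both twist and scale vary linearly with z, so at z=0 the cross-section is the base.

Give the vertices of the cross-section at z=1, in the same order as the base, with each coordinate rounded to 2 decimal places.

t = z/height = 1/4 = 0.25
s = 1 + (scale-1)·z/height = 1 + (0.99-1)·1/4 = 0.997500
θ = twist·z/height = 138°·1/4 = 34.5000° = 0.602139 rad
cos θ = 0.824126, sin θ = 0.566406 (intermediates below are computed at full precision and shown rounded to 5 d.p.)
v1: (-4.5,1) → rotate → (-4.27497,-1.72470) → ×s → (-4.26429,-1.72039) → (-4.26,-1.72)
v2: (-2.5,-1.5) → rotate → (-1.21071,-2.65220) → ×s → (-1.20768,-2.64557) → (-1.21,-2.65)
v3: (2,-4.5) → rotate → (4.19708,-2.57576) → ×s → (4.18659,-2.56932) → (4.19,-2.57)
v4: (2.5,-4.5) → rotate → (4.60914,-2.29255) → ×s → (4.59762,-2.28682) → (4.60,-2.29)
v5: (4.5,1.5) → rotate → (2.85896,3.78502) → ×s → (2.85181,3.77555) → (2.85,3.78)
v6: (-3.5,5) → rotate → (-5.71647,2.13821) → ×s → (-5.70218,2.13286) → (-5.70,2.13)

Cross-section at z=1: (-4.26,-1.72) (-1.21,-2.65) (4.19,-2.57) (4.60,-2.29) (2.85,3.78) (-5.70,2.13)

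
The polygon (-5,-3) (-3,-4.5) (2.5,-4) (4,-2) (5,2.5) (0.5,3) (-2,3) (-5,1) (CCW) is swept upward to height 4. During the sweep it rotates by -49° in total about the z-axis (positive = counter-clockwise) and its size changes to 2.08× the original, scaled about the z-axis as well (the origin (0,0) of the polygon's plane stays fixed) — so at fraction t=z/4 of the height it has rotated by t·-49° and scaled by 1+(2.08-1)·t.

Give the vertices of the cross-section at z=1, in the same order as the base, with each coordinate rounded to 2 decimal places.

Cross-section at z=1: (-7.01,-2.38) (-4.94,-4.78) (2.02,-5.64) (4.43,-3.56) (6.88,1.76) (1.43,3.59) (-1.67,4.26) (-5.94,2.59)

t = z/height = 1/4 = 0.25
s = 1 + (scale-1)·z/height = 1 + (2.08-1)·1/4 = 1.270000
θ = twist·z/height = -49°·1/4 = -12.2500° = -0.213803 rad
cos θ = 0.977231, sin θ = -0.212178 (intermediates below are computed at full precision and shown rounded to 5 d.p.)
v1: (-5,-3) → rotate → (-5.52269,-1.87080) → ×s → (-7.01381,-2.37592) → (-7.01,-2.38)
v2: (-3,-4.5) → rotate → (-3.88649,-3.76101) → ×s → (-4.93585,-4.77648) → (-4.94,-4.78)
v3: (2.5,-4) → rotate → (1.59437,-4.43937) → ×s → (2.02485,-5.63800) → (2.02,-5.64)
v4: (4,-2) → rotate → (3.48457,-2.80317) → ×s → (4.42540,-3.56003) → (4.43,-3.56)
v5: (5,2.5) → rotate → (5.41660,1.38219) → ×s → (6.87908,1.75538) → (6.88,1.76)
v6: (0.5,3) → rotate → (1.12515,2.82560) → ×s → (1.42894,3.58852) → (1.43,3.59)
v7: (-2,3) → rotate → (-1.31793,3.35605) → ×s → (-1.67377,4.26218) → (-1.67,4.26)
v8: (-5,1) → rotate → (-4.67398,2.03812) → ×s → (-5.93595,2.58841) → (-5.94,2.59)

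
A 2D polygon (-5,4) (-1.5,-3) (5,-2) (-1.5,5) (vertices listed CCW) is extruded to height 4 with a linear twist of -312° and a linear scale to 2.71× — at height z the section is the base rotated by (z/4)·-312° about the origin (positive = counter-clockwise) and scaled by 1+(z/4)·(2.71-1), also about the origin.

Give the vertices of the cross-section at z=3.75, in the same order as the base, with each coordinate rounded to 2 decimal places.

Cross-section at z=3.75: (-14.60,-8.04) (5.72,-6.60) (9.79,10.03) (-13.52,1.37)

t = z/height = 3.75/4 = 0.9375
s = 1 + (scale-1)·z/height = 1 + (2.71-1)·3.75/4 = 2.603125
θ = twist·z/height = -312°·3.75/4 = -292.5000° = -5.105088 rad
cos θ = 0.382683, sin θ = 0.923880 (intermediates below are computed at full precision and shown rounded to 5 d.p.)
v1: (-5,4) → rotate → (-5.60894,-3.08866) → ×s → (-14.60076,-8.04018) → (-14.60,-8.04)
v2: (-1.5,-3) → rotate → (2.19761,-2.53387) → ×s → (5.72066,-6.59598) → (5.72,-6.60)
v3: (5,-2) → rotate → (3.76118,3.85403) → ×s → (9.79081,10.03252) → (9.79,10.03)
v4: (-1.5,5) → rotate → (-5.19342,0.52760) → ×s → (-13.51913,1.37340) → (-13.52,1.37)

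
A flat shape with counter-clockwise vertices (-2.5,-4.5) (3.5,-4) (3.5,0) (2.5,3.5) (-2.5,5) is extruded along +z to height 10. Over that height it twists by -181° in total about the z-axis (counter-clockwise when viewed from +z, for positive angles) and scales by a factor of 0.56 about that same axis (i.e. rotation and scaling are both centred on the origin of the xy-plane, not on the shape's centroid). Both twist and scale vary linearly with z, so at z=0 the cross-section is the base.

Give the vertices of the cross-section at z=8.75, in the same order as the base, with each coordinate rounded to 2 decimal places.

Cross-section at z=8.75: (0.41,3.14) (-2.91,1.49) (-2.00,-0.79) (-0.64,-2.57) (2.56,-2.29)

t = z/height = 8.75/10 = 0.875
s = 1 + (scale-1)·z/height = 1 + (0.56-1)·8.75/10 = 0.615000
θ = twist·z/height = -181°·8.75/10 = -158.3750° = -2.764165 rad
cos θ = -0.929616, sin θ = -0.368530 (intermediates below are computed at full precision and shown rounded to 5 d.p.)
v1: (-2.5,-4.5) → rotate → (0.66565,5.10460) → ×s → (0.40938,3.13933) → (0.41,3.14)
v2: (3.5,-4) → rotate → (-4.72778,2.42861) → ×s → (-2.90758,1.49359) → (-2.91,1.49)
v3: (3.5,0) → rotate → (-3.25366,-1.28986) → ×s → (-2.00100,-0.79326) → (-2.00,-0.79)
v4: (2.5,3.5) → rotate → (-1.03418,-4.17498) → ×s → (-0.63602,-2.56761) → (-0.64,-2.57)
v5: (-2.5,5) → rotate → (4.16669,-3.72675) → ×s → (2.56251,-2.29195) → (2.56,-2.29)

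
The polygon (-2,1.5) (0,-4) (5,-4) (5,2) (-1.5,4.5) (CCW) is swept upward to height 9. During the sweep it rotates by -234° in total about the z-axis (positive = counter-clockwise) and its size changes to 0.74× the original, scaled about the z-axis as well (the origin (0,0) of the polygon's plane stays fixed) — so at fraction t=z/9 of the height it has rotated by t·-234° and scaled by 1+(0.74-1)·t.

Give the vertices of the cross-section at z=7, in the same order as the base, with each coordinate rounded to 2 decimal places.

Cross-section at z=7: (1.55,-1.25) (0.11,3.19) (-3.88,3.33) (-4.04,-1.46) (1.07,-3.63)

t = z/height = 7/9 = 0.777778
s = 1 + (scale-1)·z/height = 1 + (0.74-1)·7/9 = 0.797778
θ = twist·z/height = -234°·7/9 = -182.0000° = -3.176499 rad
cos θ = -0.999391, sin θ = 0.034899 (intermediates below are computed at full precision and shown rounded to 5 d.p.)
v1: (-2,1.5) → rotate → (1.94643,-1.56889) → ×s → (1.55282,-1.25162) → (1.55,-1.25)
v2: (0,-4) → rotate → (0.13960,3.99756) → ×s → (0.11137,3.18917) → (0.11,3.19)
v3: (5,-4) → rotate → (-4.85736,4.17206) → ×s → (-3.87509,3.32838) → (-3.88,3.33)
v4: (5,2) → rotate → (-5.06675,-1.82428) → ×s → (-4.04214,-1.45537) → (-4.04,-1.46)
v5: (-1.5,4.5) → rotate → (1.34204,-4.54961) → ×s → (1.07065,-3.62958) → (1.07,-3.63)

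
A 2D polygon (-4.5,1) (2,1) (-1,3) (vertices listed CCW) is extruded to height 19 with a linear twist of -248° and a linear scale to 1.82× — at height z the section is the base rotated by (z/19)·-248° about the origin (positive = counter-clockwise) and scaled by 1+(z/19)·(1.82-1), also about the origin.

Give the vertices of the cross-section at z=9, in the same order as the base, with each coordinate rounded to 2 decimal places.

t = z/height = 9/19 = 0.473684
s = 1 + (scale-1)·z/height = 1 + (1.82-1)·9/19 = 1.388421
θ = twist·z/height = -248°·9/19 = -117.4737° = -2.050303 rad
cos θ = -0.461341, sin θ = -0.887223 (intermediates below are computed at full precision and shown rounded to 5 d.p.)
v1: (-4.5,1) → rotate → (2.96326,3.53116) → ×s → (4.11425,4.90274) → (4.11,4.90)
v2: (2,1) → rotate → (-0.03546,-2.23579) → ×s → (-0.04923,-3.10421) → (-0.05,-3.10)
v3: (-1,3) → rotate → (3.12301,-0.49680) → ×s → (4.33605,-0.68977) → (4.34,-0.69)

Cross-section at z=9: (4.11,4.90) (-0.05,-3.10) (4.34,-0.69)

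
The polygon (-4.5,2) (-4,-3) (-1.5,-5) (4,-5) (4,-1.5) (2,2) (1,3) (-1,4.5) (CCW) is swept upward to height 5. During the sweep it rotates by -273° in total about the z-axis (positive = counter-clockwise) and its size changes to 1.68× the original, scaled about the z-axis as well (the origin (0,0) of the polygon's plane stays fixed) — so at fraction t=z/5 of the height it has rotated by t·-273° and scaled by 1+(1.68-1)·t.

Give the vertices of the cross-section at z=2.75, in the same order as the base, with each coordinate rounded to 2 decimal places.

Cross-section at z=2.75: (6.73,0.69) (2.72,6.31) (-1.63,6.98) (-8.19,3.22) (-5.79,-0.95) (-1.02,-3.75) (0.86,-4.26) (4.27,-4.68)

t = z/height = 2.75/5 = 0.55
s = 1 + (scale-1)·z/height = 1 + (1.68-1)·2.75/5 = 1.374000
θ = twist·z/height = -273°·2.75/5 = -150.1500° = -2.620612 rad
cos θ = -0.867331, sin θ = -0.497731 (intermediates below are computed at full precision and shown rounded to 5 d.p.)
v1: (-4.5,2) → rotate → (4.89845,0.50513) → ×s → (6.73048,0.69404) → (6.73,0.69)
v2: (-4,-3) → rotate → (1.97613,4.59292) → ×s → (2.71521,6.31067) → (2.72,6.31)
v3: (-1.5,-5) → rotate → (-1.18766,5.08325) → ×s → (-1.63184,6.98439) → (-1.63,6.98)
v4: (4,-5) → rotate → (-5.95798,2.34573) → ×s → (-8.18627,3.22304) → (-8.19,3.22)
v5: (4,-1.5) → rotate → (-4.21592,-0.68993) → ×s → (-5.79268,-0.94796) → (-5.79,-0.95)
v6: (2,2) → rotate → (-0.73920,-2.73012) → ×s → (-1.01566,-3.75119) → (-1.02,-3.75)
v7: (1,3) → rotate → (0.62586,-3.09973) → ×s → (0.85993,-4.25902) → (0.86,-4.26)
v8: (-1,4.5) → rotate → (3.10712,-3.40526) → ×s → (4.26918,-4.67883) → (4.27,-4.68)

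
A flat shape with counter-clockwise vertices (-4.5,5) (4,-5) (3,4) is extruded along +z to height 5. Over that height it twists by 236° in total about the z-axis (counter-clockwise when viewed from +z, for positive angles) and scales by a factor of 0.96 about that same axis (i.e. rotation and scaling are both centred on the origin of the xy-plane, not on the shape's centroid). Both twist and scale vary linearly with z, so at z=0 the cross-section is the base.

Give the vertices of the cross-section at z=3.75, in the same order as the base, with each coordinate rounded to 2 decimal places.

t = z/height = 3.75/5 = 0.75
s = 1 + (scale-1)·z/height = 1 + (0.96-1)·3.75/5 = 0.970000
θ = twist·z/height = 236°·3.75/5 = 177.0000° = 3.089233 rad
cos θ = -0.998630, sin θ = 0.052336 (intermediates below are computed at full precision and shown rounded to 5 d.p.)
v1: (-4.5,5) → rotate → (4.23215,-5.22866) → ×s → (4.10519,-5.07180) → (4.11,-5.07)
v2: (4,-5) → rotate → (-3.73284,5.20249) → ×s → (-3.62085,5.04642) → (-3.62,5.05)
v3: (3,4) → rotate → (-3.20523,-3.83751) → ×s → (-3.10908,-3.72238) → (-3.11,-3.72)

Cross-section at z=3.75: (4.11,-5.07) (-3.62,5.05) (-3.11,-3.72)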